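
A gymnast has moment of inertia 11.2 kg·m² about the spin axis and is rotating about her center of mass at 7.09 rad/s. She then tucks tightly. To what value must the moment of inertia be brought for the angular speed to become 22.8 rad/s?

No external torque acts about the spin axis, so angular momentum is conserved.
I₂ = I₁ω₁ / ω₂ = (11.2)(7.09) / (22.8) = 3.483 kg·m².

I₂ ≈ 3.48 kg·m²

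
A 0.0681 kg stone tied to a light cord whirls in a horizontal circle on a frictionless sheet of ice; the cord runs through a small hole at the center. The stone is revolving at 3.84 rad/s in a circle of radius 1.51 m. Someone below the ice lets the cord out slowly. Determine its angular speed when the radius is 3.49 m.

The constraining force is radial, so m r² ω about the center is conserved.
ω₂ = ω₁ (r₁/r₂)² = (3.84)(1.51/3.49)² = 0.7188 rad/s.

ω₂ ≈ 0.719 rad/s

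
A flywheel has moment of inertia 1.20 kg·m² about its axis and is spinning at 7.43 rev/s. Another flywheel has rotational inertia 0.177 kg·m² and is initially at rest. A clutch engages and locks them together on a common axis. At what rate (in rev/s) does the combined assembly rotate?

|ω_f| ≈ 6.47 rev/s

The coupling torques are internal; angular momentum about the shared axis is conserved.
Taking A's sense as positive: L = (1.200)(7.43) = 8.916 kg·m²·rev/s.
Combined I = 1.200 + 0.1770 = 1.377 kg·m².
ω_f = L / I = 8.916 / 1.377 = 6.475 rev/s.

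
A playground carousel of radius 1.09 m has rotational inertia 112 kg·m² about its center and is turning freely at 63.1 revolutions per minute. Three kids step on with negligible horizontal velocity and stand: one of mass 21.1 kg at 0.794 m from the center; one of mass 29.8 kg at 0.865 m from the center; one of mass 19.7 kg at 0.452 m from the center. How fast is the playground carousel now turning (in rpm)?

The added mass arrives with no angular momentum about the center, and any external torque about the center is negligible, so the system's angular momentum is conserved.
Added inertia Σmr² = (21.1)(0.794)² + (29.8)(0.865)² + (19.7)(0.452)² = 39.62 kg·m²; I_f = 112.0 + 39.62 = 151.6 kg·m².
ω_f = I_p ω_i / I_f = (112.0)(63.1) / 151.6 = 46.61 rpm.

ω_f ≈ 46.6 rpm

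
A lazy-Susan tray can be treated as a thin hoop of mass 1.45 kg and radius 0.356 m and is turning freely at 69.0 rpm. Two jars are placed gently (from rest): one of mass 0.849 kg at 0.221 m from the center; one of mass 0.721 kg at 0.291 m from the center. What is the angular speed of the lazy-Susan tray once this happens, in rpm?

ω_f ≈ 44.3 rpm

The added mass arrives with no angular momentum about the center, and any external torque about the center is negligible, so the system's angular momentum is conserved.
I_p = (1.45)(0.356)² = 0.1838 kg·m².
Added inertia Σmr² = (0.849)(0.221)² + (0.721)(0.291)² = 0.1025 kg·m²; I_f = 0.1838 + 0.1025 = 0.2863 kg·m².
ω_f = I_p ω_i / I_f = (0.1838)(69.0) / 0.2863 = 44.29 rpm.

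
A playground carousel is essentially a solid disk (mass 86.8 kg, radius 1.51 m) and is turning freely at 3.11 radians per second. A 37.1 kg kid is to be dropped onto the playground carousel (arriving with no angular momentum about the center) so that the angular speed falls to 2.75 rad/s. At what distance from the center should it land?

The added mass arrives with no angular momentum about the center, and any external torque about the center is negligible, so the system's angular momentum is conserved.
I_p = ½(86.8)(1.51)² = 98.96 kg·m².
I_p ω_i = (I_p + m r²) ω_f ⇒ m r² = I_p(ω_i/ω_f − 1) = 98.96(3.11/2.75 − 1) = 12.95 kg·m².
r = √(12.95/37.1) = 0.5909 m.

r ≈ 0.591 m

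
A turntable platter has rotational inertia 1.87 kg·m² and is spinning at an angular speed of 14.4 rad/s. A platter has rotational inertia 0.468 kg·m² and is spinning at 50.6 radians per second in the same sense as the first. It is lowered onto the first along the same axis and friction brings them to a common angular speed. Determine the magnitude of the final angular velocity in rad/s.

The coupling torques are internal; angular momentum about the shared axis is conserved.
Taking A's sense as positive: L = (1.870)(14.4) + (0.4680)(50.6) = 50.61 kg·m²·rad/s.
Combined I = 1.870 + 0.4680 = 2.338 kg·m².
ω_f = L / I = 50.61 / 2.338 = 21.65 rad/s.

|ω_f| ≈ 21.6 rad/s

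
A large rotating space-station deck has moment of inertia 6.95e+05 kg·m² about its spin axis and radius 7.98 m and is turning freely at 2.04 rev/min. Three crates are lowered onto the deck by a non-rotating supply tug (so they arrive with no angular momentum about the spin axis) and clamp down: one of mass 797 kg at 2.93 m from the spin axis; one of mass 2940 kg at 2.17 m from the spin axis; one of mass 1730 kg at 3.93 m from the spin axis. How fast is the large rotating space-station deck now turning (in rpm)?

ω_f ≈ 1.91 rpm

The added mass arrives with no angular momentum about the spin axis, and any external torque about the spin axis is negligible, so the system's angular momentum is conserved.
Added inertia Σmr² = (797)(2.93)² + (2940)(2.17)² + (1730)(3.93)² = 47410 kg·m²; I_f = 6.950e+05 + 47410 = 7.424e+05 kg·m².
ω_f = I_p ω_i / I_f = (6.950e+05)(2.04) / 7.424e+05 = 1.910 rpm.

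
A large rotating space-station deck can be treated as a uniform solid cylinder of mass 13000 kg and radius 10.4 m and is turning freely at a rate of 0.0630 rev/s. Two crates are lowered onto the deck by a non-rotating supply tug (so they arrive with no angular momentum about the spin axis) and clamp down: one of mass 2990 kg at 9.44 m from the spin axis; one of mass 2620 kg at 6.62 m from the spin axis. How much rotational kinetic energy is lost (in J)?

No external torque acts about the spin axis; L_before = L_after.
I_p = ½(13000)(10.4)² = 7.030e+05 kg·m².
Added inertia Σmr² = (2990)(9.44)² + (2620)(6.62)² = 3.813e+05 kg·m²; I_f = 7.030e+05 + 3.813e+05 = 1.084e+06 kg·m².
ω_f = I_p ω_i / I_f = (7.030e+05)(0.0630) / 1.084e+06 = 0.04085 rev/s.
KE_i = ½(7.030e+05)(0.3958 rad/s)² = 55080 J; KE_f = ½(1.084e+06)(0.2567)² = 35710 J.

energy lost ≈ 19400 J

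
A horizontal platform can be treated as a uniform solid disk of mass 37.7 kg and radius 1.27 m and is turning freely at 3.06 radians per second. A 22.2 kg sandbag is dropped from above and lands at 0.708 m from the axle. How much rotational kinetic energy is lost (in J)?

energy lost ≈ 38.1 J

No external torque acts about the axle; L_before = L_after.
I_p = ½(37.7)(1.27)² = 30.40 kg·m².
Added inertia Σmr² = (22.2)(0.708)² = 11.13 kg·m²; I_f = 30.40 + 11.13 = 41.53 kg·m².
ω_f = I_p ω_i / I_f = (30.40)(3.06) / 41.53 = 2.240 rad/s.
KE_i = ½(30.40)(3.060 rad/s)² = 142.3 J; KE_f = ½(41.53)(2.240)² = 104.2 J.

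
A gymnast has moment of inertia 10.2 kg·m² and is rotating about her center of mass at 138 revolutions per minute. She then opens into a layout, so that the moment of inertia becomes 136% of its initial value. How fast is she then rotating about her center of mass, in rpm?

ω₂ ≈ 101 rpm

Angular momentum about the spin axis is conserved since the torque about it is zero.
I₂ = 1.36 × 10.2 = 13.87 kg·m².
ω₂ = I₁ω₁ / I₂ = (10.20)(138 rpm) / (13.87) = 101.5 rpm.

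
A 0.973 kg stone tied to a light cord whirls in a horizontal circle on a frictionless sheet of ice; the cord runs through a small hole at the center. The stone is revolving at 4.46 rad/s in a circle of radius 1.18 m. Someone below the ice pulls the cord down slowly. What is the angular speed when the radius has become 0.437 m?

ω₂ ≈ 32.5 rad/s

The constraining force is radial, so m r² ω about the center is conserved.
ω₂ = ω₁ (r₁/r₂)² = (4.46)(1.18/0.437)² = 32.52 rad/s.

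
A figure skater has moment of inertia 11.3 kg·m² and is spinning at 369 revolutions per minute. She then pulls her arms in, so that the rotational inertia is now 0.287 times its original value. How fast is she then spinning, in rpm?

ω₂ ≈ 1290 rpm

With no external torque about the axis, L is conserved: I₁ω₁ = I₂ω₂.
I₂ = 0.287 × 11.3 = 3.243 kg·m².
ω₂ = I₁ω₁ / I₂ = (11.30)(369 rpm) / (3.243) = 1286 rpm.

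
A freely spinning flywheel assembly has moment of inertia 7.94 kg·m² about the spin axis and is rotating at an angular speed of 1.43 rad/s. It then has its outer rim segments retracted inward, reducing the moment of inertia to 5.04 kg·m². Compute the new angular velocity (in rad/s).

ω₂ ≈ 2.25 rad/s

No external torque acts about the spin axis, so angular momentum is conserved.
ω₂ = I₁ω₁ / I₂ = (7.940)(1.43 rad/s) / (5.040) = 2.253 rad/s.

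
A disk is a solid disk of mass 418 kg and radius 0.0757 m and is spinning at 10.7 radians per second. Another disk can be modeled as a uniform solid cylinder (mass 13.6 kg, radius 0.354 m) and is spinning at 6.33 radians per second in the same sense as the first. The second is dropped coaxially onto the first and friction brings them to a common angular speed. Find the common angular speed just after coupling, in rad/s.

|ω_f| ≈ 8.88 rad/s

No external torque acts about the common axis, so total angular momentum is conserved.
Moments of inertia: I_A = ½(418)(0.0757)² = 1.198 kg·m²; I_B = ½(13.6)(0.354)² = 0.8521 kg·m².
Taking A's sense as positive: L = (1.198)(10.7) + (0.8521)(6.33) = 18.21 kg·m²·rad/s.
Combined I = 1.198 + 0.8521 = 2.050 kg·m².
ω_f = L / I = 18.21 / 2.050 = 8.883 rad/s.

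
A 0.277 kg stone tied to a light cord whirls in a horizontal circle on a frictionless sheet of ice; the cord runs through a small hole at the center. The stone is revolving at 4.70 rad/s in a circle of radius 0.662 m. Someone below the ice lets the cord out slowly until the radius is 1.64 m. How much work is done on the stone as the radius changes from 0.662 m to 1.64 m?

W ≈ -1.12 J

No torque about the axis ⇒ m r₁² ω₁ = m r₂² ω₂.
ω₂ = ω₁ (r₁/r₂)² = (4.70)(0.662/1.64)² = 0.7658 rad/s.
W = ΔKE = ½m(v₂² − v₁²) = -1.122 J.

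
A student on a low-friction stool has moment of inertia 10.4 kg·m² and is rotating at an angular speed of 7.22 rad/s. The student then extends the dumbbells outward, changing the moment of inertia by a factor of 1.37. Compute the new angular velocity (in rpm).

ω₂ ≈ 50.3 rpm

With no external torque about the axis, L is conserved: I₁ω₁ = I₂ω₂.
I₂ = 1.37 × 10.4 = 14.25 kg·m².
ω₂ = I₁ω₁ / I₂ = (10.40)(7.22 rad/s) / (14.25) = 5.270 rad/s = 50.33 rpm.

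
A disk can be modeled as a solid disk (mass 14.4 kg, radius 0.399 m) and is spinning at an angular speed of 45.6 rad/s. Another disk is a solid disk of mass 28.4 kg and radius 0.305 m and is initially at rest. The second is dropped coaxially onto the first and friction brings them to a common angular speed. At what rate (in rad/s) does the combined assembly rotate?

No external torque acts about the common axis, so total angular momentum is conserved.
Moments of inertia: I_A = ½(14.4)(0.399)² = 1.146 kg·m²; I_B = ½(28.4)(0.305)² = 1.321 kg·m².
Taking A's sense as positive: L = (1.146)(45.6) = 52.27 kg·m²·rad/s.
Combined I = 1.146 + 1.321 = 2.467 kg·m².
ω_f = L / I = 52.27 / 2.467 = 21.19 rad/s.

|ω_f| ≈ 21.2 rad/s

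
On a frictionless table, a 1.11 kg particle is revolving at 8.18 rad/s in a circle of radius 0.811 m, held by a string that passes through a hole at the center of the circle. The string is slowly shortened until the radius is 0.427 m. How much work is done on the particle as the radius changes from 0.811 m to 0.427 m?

The constraining force is radial, so m r² ω about the center is conserved.
ω₂ = ω₁ (r₁/r₂)² = (8.18)(0.811/0.427)² = 29.51 rad/s.
W = ΔKE = ½m(v₂² − v₁²) = 63.69 J.

W ≈ 63.7 J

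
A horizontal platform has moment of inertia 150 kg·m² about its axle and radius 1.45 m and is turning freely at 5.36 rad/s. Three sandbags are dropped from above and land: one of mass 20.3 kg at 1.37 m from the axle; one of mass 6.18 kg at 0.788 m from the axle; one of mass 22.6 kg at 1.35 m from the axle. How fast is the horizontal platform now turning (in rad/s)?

No external torque acts about the axle; L_before = L_after.
Added inertia Σmr² = (20.3)(1.37)² + (6.18)(0.788)² + (22.6)(1.35)² = 83.13 kg·m²; I_f = 150.0 + 83.13 = 233.1 kg·m².
ω_f = I_p ω_i / I_f = (150.0)(5.36) / 233.1 = 3.449 rad/s.

ω_f ≈ 3.45 rad/s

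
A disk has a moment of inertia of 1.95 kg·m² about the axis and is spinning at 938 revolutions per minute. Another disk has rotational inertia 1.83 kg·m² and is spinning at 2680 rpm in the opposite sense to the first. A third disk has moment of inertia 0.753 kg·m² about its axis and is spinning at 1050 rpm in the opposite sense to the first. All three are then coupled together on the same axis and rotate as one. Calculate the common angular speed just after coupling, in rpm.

|ω_f| ≈ 853 rpm

The coupling torques are internal; angular momentum about the shared axis is conserved.
Taking A's sense as positive: L = (1.950)(938) − (1.830)(2680) − (0.7530)(1050) = -3866 kg·m²·rpm.
Combined I = 1.950 + 1.830 + 0.7530 = 4.533 kg·m².
ω_f = L / I = -3866 / 4.533 = -852.8 rpm.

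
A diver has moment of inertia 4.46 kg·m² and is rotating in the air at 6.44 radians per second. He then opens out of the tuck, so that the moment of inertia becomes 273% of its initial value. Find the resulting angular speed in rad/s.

No external torque acts about the spin axis, so angular momentum is conserved.
I₂ = 2.73 × 4.46 = 12.18 kg·m².
ω₂ = I₁ω₁ / I₂ = (4.460)(6.44 rad/s) / (12.18) = 2.359 rad/s.

ω₂ ≈ 2.36 rad/s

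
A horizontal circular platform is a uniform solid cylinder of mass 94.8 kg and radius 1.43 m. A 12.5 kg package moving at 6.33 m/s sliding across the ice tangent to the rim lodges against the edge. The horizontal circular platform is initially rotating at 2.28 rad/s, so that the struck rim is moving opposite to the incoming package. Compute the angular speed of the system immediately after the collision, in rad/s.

About the central axle the impulsive forces during the collision are internal, so angular momentum about that axis is conserved.
I_p = ½(94.8)(1.43)² = 96.93 kg·m². Taking the sense of the package's angular momentum as positive, L_{package} = m v R = (12.5)(6.33)(1.43) = 113.1 kg·m²/s.
L_i = −I_p ω_p + m v R = −(96.93)(2.28) + 113.1 = -107.8 kg·m²/s.
After sticking, I_f = I_p + m R² = 96.93 + (12.5)(1.43)² = 122.5 kg·m².
ω_f = L_i / I_f = -107.8 / 122.5 = -0.8805 rad/s.

|ω_f| ≈ 0.880 rad/s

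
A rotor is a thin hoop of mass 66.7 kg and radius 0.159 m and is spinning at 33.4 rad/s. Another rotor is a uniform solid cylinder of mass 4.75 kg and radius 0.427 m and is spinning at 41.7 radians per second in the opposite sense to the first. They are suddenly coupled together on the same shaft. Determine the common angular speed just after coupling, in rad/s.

|ω_f| ≈ 18.1 rad/s

No external torque acts about the common axis, so total angular momentum is conserved.
Moments of inertia: I_A = (66.7)(0.159)² = 1.686 kg·m²; I_B = ½(4.75)(0.427)² = 0.4330 kg·m².
Taking A's sense as positive: L = (1.686)(33.4) − (0.4330)(41.7) = 38.26 kg·m²·rad/s.
Combined I = 1.686 + 0.4330 = 2.119 kg·m².
ω_f = L / I = 38.26 / 2.119 = 18.05 rad/s.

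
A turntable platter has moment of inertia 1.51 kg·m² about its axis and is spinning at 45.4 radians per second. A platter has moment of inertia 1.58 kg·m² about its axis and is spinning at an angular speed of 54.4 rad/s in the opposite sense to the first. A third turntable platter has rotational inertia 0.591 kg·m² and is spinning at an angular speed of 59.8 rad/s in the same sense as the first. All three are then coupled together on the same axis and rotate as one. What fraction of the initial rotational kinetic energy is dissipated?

fraction ≈ 0.991

No external torque acts about the common axis, so total angular momentum is conserved.
Taking A's sense as positive: L = (1.510)(45.4) − (1.580)(54.4) + (0.5910)(59.8) = 17.94 kg·m²·rad/s.
Combined I = 1.510 + 1.580 + 0.5910 = 3.681 kg·m².
ω_f = L / I = 17.94 / 3.681 = 4.875 rad/s.
KE_i = ½ΣIω² = 4951 J; KE_f = ½(3.681)(4.875)² = 43.74 J.
Fraction dissipated = (KE_i − KE_f)/KE_i = 0.9912.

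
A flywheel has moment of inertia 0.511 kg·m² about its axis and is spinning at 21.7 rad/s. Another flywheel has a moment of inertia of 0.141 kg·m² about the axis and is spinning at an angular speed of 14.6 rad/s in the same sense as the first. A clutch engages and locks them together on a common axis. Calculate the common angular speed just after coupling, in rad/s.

|ω_f| ≈ 20.2 rad/s

No external torque acts about the common axis, so total angular momentum is conserved.
Taking A's sense as positive: L = (0.5110)(21.7) + (0.1410)(14.6) = 13.15 kg·m²·rad/s.
Combined I = 0.5110 + 0.1410 = 0.6520 kg·m².
ω_f = L / I = 13.15 / 0.6520 = 20.16 rad/s.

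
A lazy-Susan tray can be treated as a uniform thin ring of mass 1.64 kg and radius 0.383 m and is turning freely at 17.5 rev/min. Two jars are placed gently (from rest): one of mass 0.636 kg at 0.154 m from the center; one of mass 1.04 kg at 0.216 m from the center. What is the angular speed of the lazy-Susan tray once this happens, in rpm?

The added mass arrives with no angular momentum about the center, and any external torque about the center is negligible, so the system's angular momentum is conserved.
I_p = (1.64)(0.383)² = 0.2406 kg·m².
Added inertia Σmr² = (0.636)(0.154)² + (1.04)(0.216)² = 0.06361 kg·m²; I_f = 0.2406 + 0.06361 = 0.3042 kg·m².
ω_f = I_p ω_i / I_f = (0.2406)(17.5) / 0.3042 = 13.84 rpm.

ω_f ≈ 13.8 rpm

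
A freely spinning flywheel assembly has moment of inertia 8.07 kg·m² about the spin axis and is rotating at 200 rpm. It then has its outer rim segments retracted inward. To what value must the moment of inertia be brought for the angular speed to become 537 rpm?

With no external torque about the axis, L is conserved: I₁ω₁ = I₂ω₂.
I₂ = I₁ω₁ / ω₂ = (8.07)(200) / (537) = 3.006 kg·m².

I₂ ≈ 3.01 kg·m²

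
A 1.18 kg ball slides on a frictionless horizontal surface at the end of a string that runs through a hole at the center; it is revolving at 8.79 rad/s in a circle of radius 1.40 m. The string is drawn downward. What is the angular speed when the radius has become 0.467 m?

ω₂ ≈ 79.0 rad/s

The constraining force is radial, so m r² ω about the center is conserved.
ω₂ = ω₁ (r₁/r₂)² = (8.79)(1.40/0.467)² = 79.00 rad/s.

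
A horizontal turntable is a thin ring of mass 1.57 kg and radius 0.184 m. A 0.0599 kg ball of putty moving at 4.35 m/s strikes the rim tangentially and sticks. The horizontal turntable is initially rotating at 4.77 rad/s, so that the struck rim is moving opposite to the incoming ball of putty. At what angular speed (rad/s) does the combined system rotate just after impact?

|ω_f| ≈ 3.73 rad/s

The axle reaction passes through the axle and exerts no torque about it; angular momentum about the axle is conserved through the impact.
I_p = (1.57)(0.184)² = 0.05315 kg·m². Taking the sense of the ball of putty's angular momentum as positive, L_{ball} = m v R = (0.0599)(4.35)(0.184) = 0.04794 kg·m²/s.
L_i = −I_p ω_p + m v R = −(0.05315)(4.77) + 0.04794 = -0.2056 kg·m²/s.
After sticking, I_f = I_p + m R² = 0.05315 + (0.0599)(0.184)² = 0.05518 kg·m².
ω_f = L_i / I_f = -0.2056 / 0.05518 = -3.726 rad/s.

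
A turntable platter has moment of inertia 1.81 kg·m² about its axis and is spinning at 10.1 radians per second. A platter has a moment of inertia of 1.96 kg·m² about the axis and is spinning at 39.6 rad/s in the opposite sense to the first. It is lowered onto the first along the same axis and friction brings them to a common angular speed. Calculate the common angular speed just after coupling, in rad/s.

The coupling torques are internal; angular momentum about the shared axis is conserved.
Taking A's sense as positive: L = (1.810)(10.1) − (1.960)(39.6) = -59.34 kg·m²·rad/s.
Combined I = 1.810 + 1.960 = 3.770 kg·m².
ω_f = L / I = -59.34 / 3.770 = -15.74 rad/s.

|ω_f| ≈ 15.7 rad/s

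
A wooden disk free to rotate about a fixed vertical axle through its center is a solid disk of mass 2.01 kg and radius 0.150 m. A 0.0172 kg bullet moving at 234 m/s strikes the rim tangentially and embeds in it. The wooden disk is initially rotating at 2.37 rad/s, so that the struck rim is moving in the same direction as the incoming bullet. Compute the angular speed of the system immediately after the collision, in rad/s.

|ω_f| ≈ 28.6 rad/s

The axle reaction passes through the axle and exerts no torque about it; angular momentum about the axle is conserved through the impact.
I_p = ½(2.01)(0.150)² = 0.02261 kg·m². Taking the sense of the bullet's angular momentum as positive, L_{bullet} = m v R = (0.0172)(234)(0.150) = 0.6037 kg·m²/s.
L_i = +I_p ω_p + m v R = +(0.02261)(2.37) + 0.6037 = 0.6573 kg·m²/s.
After sticking, I_f = I_p + m R² = 0.02261 + (0.0172)(0.150)² = 0.02300 kg·m².
ω_f = L_i / I_f = 0.6573 / 0.02300 = 28.58 rad/s.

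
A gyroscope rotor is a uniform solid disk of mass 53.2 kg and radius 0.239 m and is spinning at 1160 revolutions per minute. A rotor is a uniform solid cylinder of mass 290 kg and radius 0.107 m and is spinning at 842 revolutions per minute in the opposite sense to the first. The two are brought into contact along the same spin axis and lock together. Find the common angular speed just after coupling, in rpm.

The coupling torques are internal; angular momentum about the shared axis is conserved.
Moments of inertia: I_A = ½(53.2)(0.239)² = 1.519 kg·m²; I_B = ½(290)(0.107)² = 1.660 kg·m².
Taking A's sense as positive: L = (1.519)(1160) − (1.660)(842) = 364.7 kg·m²·rpm.
Combined I = 1.519 + 1.660 = 3.180 kg·m².
ω_f = L / I = 364.7 / 3.180 = 114.7 rpm.

|ω_f| ≈ 115 rpm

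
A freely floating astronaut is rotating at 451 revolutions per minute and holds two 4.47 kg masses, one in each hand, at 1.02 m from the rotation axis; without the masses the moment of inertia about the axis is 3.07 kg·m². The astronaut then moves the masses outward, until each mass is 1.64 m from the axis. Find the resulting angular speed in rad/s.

Angular momentum about the spin axis is conserved since the torque about it is zero.
I₁ = 3.07 + 2(4.47)(1.02)² = 12.37 kg·m²; I₂ = 3.07 + 2(4.47)(1.64)² = 27.12 kg·m².
ω₂ = I₁ω₁ / I₂ = (12.37)(451 rpm) / (27.12) = 205.8 rpm = 21.55 rad/s.

ω₂ ≈ 21.5 rad/s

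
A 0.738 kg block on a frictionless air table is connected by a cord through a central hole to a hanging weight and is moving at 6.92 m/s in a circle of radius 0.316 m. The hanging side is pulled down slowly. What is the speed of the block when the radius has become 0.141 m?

v₂ ≈ 15.5 m/s

Central (radial) force ⇒ zero torque about the center ⇒ m v r is constant.
v₂ = v₁ r₁ / r₂ = (6.92)(0.316) / (0.141) = 15.51 m/s.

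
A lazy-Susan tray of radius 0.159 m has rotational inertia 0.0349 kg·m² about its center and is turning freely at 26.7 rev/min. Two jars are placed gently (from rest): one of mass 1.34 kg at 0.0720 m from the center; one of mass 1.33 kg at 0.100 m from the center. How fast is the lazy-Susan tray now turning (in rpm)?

ω_f ≈ 16.9 rpm

The added mass arrives with no angular momentum about the center, and any external torque about the center is negligible, so the system's angular momentum is conserved.
Added inertia Σmr² = (1.34)(0.0720)² + (1.33)(0.100)² = 0.02025 kg·m²; I_f = 0.03490 + 0.02025 = 0.05515 kg·m².
ω_f = I_p ω_i / I_f = (0.03490)(26.7) / 0.05515 = 16.90 rpm.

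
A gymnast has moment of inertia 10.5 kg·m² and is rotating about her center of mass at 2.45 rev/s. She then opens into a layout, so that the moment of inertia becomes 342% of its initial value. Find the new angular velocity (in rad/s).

ω₂ ≈ 4.50 rad/s

No external torque acts about the spin axis, so angular momentum is conserved.
I₂ = 3.42 × 10.5 = 35.91 kg·m².
ω₂ = I₁ω₁ / I₂ = (10.50)(2.45 rev/s) / (35.91) = 0.7164 rev/s = 4.501 rad/s.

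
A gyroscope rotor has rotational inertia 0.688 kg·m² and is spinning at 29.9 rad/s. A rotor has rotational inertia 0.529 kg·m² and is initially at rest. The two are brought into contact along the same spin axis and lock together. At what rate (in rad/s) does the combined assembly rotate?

No external torque acts about the common axis, so total angular momentum is conserved.
Taking A's sense as positive: L = (0.6880)(29.9) = 20.57 kg·m²·rad/s.
Combined I = 0.6880 + 0.5290 = 1.217 kg·m².
ω_f = L / I = 20.57 / 1.217 = 16.90 rad/s.

|ω_f| ≈ 16.9 rad/s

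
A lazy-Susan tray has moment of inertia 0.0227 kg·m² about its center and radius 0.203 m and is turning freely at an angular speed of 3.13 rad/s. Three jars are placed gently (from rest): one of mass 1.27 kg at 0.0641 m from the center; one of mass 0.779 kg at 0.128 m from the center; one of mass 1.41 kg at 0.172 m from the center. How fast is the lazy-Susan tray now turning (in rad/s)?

No external torque acts about the center; L_before = L_after.
Added inertia Σmr² = (1.27)(0.0641)² + (0.779)(0.128)² + (1.41)(0.172)² = 0.05969 kg·m²; I_f = 0.02270 + 0.05969 = 0.08239 kg·m².
ω_f = I_p ω_i / I_f = (0.02270)(3.13) / 0.08239 = 0.8623 rad/s.

ω_f ≈ 0.862 rad/s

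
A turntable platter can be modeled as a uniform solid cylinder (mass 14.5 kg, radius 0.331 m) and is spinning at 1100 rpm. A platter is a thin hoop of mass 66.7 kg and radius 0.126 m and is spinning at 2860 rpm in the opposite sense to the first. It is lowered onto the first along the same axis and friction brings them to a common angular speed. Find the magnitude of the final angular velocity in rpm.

No external torque acts about the common axis, so total angular momentum is conserved.
Moments of inertia: I_A = ½(14.5)(0.331)² = 0.7943 kg·m²; I_B = (66.7)(0.126)² = 1.059 kg·m².
Taking A's sense as positive: L = (0.7943)(1100) − (1.059)(2860) = -2155 kg·m²·rpm.
Combined I = 0.7943 + 1.059 = 1.853 kg·m².
ω_f = L / I = -2155 / 1.853 = -1163 rpm.

|ω_f| ≈ 1160 rpm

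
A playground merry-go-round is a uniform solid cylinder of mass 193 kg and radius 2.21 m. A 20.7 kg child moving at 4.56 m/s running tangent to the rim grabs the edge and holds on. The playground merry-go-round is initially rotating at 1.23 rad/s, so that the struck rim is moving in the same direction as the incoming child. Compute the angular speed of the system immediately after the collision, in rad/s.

The axle reaction passes through the axle and exerts no torque about it; angular momentum about the axle is conserved through the impact.
I_p = ½(193)(2.21)² = 471.3 kg·m². Taking the sense of the child's angular momentum as positive, L_{child} = m v R = (20.7)(4.56)(2.21) = 208.6 kg·m²/s.
L_i = +I_p ω_p + m v R = +(471.3)(1.23) + 208.6 = 788.3 kg·m²/s.
After sticking, I_f = I_p + m R² = 471.3 + (20.7)(2.21)² = 572.4 kg·m².
ω_f = L_i / I_f = 788.3 / 572.4 = 1.377 rad/s.

|ω_f| ≈ 1.38 rad/s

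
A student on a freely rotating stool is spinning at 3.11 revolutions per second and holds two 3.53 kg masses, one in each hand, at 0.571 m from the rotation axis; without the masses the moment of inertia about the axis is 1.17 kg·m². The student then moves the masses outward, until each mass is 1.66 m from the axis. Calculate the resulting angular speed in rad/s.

No external torque acts about the spin axis, so angular momentum is conserved.
I₁ = 1.17 + 2(3.53)(0.571)² = 3.472 kg·m²; I₂ = 1.17 + 2(3.53)(1.66)² = 20.62 kg·m².
ω₂ = I₁ω₁ / I₂ = (3.472)(3.11 rev/s) / (20.62) = 0.5235 rev/s = 3.289 rad/s.

ω₂ ≈ 3.29 rad/s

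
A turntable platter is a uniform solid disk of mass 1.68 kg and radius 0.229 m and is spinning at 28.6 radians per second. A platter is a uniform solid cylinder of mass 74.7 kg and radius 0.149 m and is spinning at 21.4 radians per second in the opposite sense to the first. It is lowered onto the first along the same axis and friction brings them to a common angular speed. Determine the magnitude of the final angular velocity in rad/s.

|ω_f| ≈ 18.9 rad/s

No external torque acts about the common axis, so total angular momentum is conserved.
Moments of inertia: I_A = ½(1.68)(0.229)² = 0.04405 kg·m²; I_B = ½(74.7)(0.149)² = 0.8292 kg·m².
Taking A's sense as positive: L = (0.04405)(28.6) − (0.8292)(21.4) = -16.49 kg·m²·rad/s.
Combined I = 0.04405 + 0.8292 = 0.8733 kg·m².
ω_f = L / I = -16.49 / 0.8733 = -18.88 rad/s.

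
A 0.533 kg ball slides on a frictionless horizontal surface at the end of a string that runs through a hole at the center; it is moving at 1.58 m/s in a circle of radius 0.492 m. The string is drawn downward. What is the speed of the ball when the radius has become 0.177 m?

v₂ ≈ 4.39 m/s

Central (radial) force ⇒ zero torque about the center ⇒ m v r is constant.
v₂ = v₁ r₁ / r₂ = (1.58)(0.492) / (0.177) = 4.392 m/s.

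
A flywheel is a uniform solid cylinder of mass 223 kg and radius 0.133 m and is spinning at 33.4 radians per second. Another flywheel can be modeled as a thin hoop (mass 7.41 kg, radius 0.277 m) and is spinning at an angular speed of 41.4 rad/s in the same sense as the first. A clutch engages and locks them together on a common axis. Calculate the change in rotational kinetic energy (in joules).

No external torque acts about the common axis, so total angular momentum is conserved.
Moments of inertia: I_A = ½(223)(0.133)² = 1.972 kg·m²; I_B = (7.41)(0.277)² = 0.5686 kg·m².
Taking A's sense as positive: L = (1.972)(33.4) + (0.5686)(41.4) = 89.41 kg·m²·rad/s.
Combined I = 1.972 + 0.5686 = 2.541 kg·m².
ω_f = L / I = 89.41 / 2.541 = 35.19 rad/s.
KE_i = ½ΣIω² = 1587 J; KE_f = ½(2.541)(35.19)² = 1573 J.

ΔKE ≈ -14.1 J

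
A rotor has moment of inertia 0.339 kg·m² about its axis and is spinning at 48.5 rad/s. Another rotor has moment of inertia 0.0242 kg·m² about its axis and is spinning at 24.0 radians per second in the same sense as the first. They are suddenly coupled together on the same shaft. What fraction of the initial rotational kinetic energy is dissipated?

The coupling torques are internal; angular momentum about the shared axis is conserved.
Taking A's sense as positive: L = (0.3390)(48.5) + (0.02420)(24.0) = 17.02 kg·m²·rad/s.
Combined I = 0.3390 + 0.02420 = 0.3632 kg·m².
ω_f = L / I = 17.02 / 0.3632 = 46.87 rad/s.
KE_i = ½ΣIω² = 405.7 J; KE_f = ½(0.3632)(46.87)² = 398.9 J.
Fraction dissipated = (KE_i − KE_f)/KE_i = 0.01671.

fraction ≈ 0.0167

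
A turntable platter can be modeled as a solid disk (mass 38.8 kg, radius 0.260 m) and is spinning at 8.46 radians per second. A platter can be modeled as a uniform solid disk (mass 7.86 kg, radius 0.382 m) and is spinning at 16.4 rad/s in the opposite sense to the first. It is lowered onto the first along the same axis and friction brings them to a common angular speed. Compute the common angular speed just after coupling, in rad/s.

No external torque acts about the common axis, so total angular momentum is conserved.
Moments of inertia: I_A = ½(38.8)(0.260)² = 1.311 kg·m²; I_B = ½(7.86)(0.382)² = 0.5735 kg·m².
Taking A's sense as positive: L = (1.311)(8.46) − (0.5735)(16.4) = 1.690 kg·m²·rad/s.
Combined I = 1.311 + 0.5735 = 1.885 kg·m².
ω_f = L / I = 1.690 / 1.885 = 0.8964 rad/s.

|ω_f| ≈ 0.896 rad/s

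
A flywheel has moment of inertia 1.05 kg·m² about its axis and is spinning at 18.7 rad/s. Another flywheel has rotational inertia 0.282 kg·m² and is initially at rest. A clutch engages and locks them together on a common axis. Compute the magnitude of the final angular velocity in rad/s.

|ω_f| ≈ 14.7 rad/s

No external torque acts about the common axis, so total angular momentum is conserved.
Taking A's sense as positive: L = (1.050)(18.7) = 19.64 kg·m²·rad/s.
Combined I = 1.050 + 0.2820 = 1.332 kg·m².
ω_f = L / I = 19.64 / 1.332 = 14.74 rad/s.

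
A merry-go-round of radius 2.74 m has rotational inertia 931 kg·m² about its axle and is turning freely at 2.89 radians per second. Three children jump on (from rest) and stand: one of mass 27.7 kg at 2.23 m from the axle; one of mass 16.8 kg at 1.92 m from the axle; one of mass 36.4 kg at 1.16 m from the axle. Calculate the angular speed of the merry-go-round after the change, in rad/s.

ω_f ≈ 2.28 rad/s

The added mass arrives with no angular momentum about the axle, and any external torque about the axle is negligible, so the system's angular momentum is conserved.
Added inertia Σmr² = (27.7)(2.23)² + (16.8)(1.92)² + (36.4)(1.16)² = 248.7 kg·m²; I_f = 931.0 + 248.7 = 1180 kg·m².
ω_f = I_p ω_i / I_f = (931.0)(2.89) / 1180 = 2.281 rad/s.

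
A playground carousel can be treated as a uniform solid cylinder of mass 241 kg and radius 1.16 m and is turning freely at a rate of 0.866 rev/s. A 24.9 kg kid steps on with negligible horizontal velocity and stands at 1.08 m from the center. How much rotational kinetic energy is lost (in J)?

No external torque acts about the center; L_before = L_after.
I_p = ½(241)(1.16)² = 162.1 kg·m².
Added inertia Σmr² = (24.9)(1.08)² = 29.04 kg·m²; I_f = 162.1 + 29.04 = 191.2 kg·m².
ω_f = I_p ω_i / I_f = (162.1)(0.866) / 191.2 = 0.7344 rev/s.
KE_i = ½(162.1)(5.441 rad/s)² = 2400 J; KE_f = ½(191.2)(4.615)² = 2036 J.

energy lost ≈ 365 J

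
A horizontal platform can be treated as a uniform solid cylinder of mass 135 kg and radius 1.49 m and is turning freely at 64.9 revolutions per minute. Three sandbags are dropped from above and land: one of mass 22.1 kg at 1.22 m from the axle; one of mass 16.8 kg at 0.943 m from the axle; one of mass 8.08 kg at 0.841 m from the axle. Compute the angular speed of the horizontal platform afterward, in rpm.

ω_f ≈ 47.8 rpm

No external torque acts about the axle; L_before = L_after.
I_p = ½(135)(1.49)² = 149.9 kg·m².
Added inertia Σmr² = (22.1)(1.22)² + (16.8)(0.943)² + (8.08)(0.841)² = 53.55 kg·m²; I_f = 149.9 + 53.55 = 203.4 kg·m².
ω_f = I_p ω_i / I_f = (149.9)(64.9) / 203.4 = 47.81 rpm.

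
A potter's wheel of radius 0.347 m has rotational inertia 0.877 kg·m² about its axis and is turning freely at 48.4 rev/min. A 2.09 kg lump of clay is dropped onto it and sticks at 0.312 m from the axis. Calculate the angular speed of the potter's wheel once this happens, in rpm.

ω_f ≈ 39.3 rpm

No external torque acts about the axis; L_before = L_after.
Added inertia Σmr² = (2.09)(0.312)² = 0.2034 kg·m²; I_f = 0.8770 + 0.2034 = 1.080 kg·m².
ω_f = I_p ω_i / I_f = (0.8770)(48.4) / 1.080 = 39.29 rpm.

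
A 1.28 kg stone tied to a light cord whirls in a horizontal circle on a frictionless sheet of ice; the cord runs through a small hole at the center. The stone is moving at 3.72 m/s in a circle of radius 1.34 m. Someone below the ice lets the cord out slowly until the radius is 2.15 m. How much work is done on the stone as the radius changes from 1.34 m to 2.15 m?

W ≈ -5.42 J

The only horizontal force on the mass is along the cord (radial), so it exerts no torque about the hole and angular momentum m v r is conserved.
v₂ = v₁ r₁ / r₂ = (3.72)(1.34) / (2.15) = 2.319 m/s.
W = ΔKE = ½m(v₂² − v₁²) = -5.416 J.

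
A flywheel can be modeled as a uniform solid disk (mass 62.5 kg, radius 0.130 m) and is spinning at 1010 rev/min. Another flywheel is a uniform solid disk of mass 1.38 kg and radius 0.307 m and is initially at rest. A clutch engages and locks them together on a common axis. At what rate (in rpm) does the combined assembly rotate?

No external torque acts about the common axis, so total angular momentum is conserved.
Moments of inertia: I_A = ½(62.5)(0.130)² = 0.5281 kg·m²; I_B = ½(1.38)(0.307)² = 0.06503 kg·m².
Taking A's sense as positive: L = (0.5281)(1010) = 533.4 kg·m²·rpm.
Combined I = 0.5281 + 0.06503 = 0.5932 kg·m².
ω_f = L / I = 533.4 / 0.5932 = 899.3 rpm.

|ω_f| ≈ 899 rpm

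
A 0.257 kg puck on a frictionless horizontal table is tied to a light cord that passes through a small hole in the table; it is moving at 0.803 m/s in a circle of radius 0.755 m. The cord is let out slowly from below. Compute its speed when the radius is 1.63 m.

The only horizontal force on the mass is along the cord (radial), so it exerts no torque about the hole and angular momentum m v r is conserved.
v₂ = v₁ r₁ / r₂ = (0.803)(0.755) / (1.63) = 0.3719 m/s.

v₂ ≈ 0.372 m/s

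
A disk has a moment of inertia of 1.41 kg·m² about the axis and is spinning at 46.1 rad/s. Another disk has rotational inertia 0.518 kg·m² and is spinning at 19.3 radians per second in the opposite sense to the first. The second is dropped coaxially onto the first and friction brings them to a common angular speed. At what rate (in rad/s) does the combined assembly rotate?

The coupling torques are internal; angular momentum about the shared axis is conserved.
Taking A's sense as positive: L = (1.410)(46.1) − (0.5180)(19.3) = 55.00 kg·m²·rad/s.
Combined I = 1.410 + 0.5180 = 1.928 kg·m².
ω_f = L / I = 55.00 / 1.928 = 28.53 rad/s.

|ω_f| ≈ 28.5 rad/s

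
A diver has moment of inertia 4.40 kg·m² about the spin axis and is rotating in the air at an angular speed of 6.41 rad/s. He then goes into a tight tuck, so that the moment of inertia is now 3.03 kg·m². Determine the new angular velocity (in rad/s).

Angular momentum about the spin axis is conserved since the torque about it is zero.
ω₂ = I₁ω₁ / I₂ = (4.400)(6.41 rad/s) / (3.030) = 9.308 rad/s.

ω₂ ≈ 9.31 rad/s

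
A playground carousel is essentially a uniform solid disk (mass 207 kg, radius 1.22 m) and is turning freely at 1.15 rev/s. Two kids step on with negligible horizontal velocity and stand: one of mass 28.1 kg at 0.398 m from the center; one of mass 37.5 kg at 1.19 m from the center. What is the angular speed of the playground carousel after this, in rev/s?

ω_f ≈ 0.837 rev/s

No external torque acts about the center; L_before = L_after.
I_p = ½(207)(1.22)² = 154.0 kg·m².
Added inertia Σmr² = (28.1)(0.398)² + (37.5)(1.19)² = 57.55 kg·m²; I_f = 154.0 + 57.55 = 211.6 kg·m².
ω_f = I_p ω_i / I_f = (154.0)(1.15) / 211.6 = 0.8372 rev/s.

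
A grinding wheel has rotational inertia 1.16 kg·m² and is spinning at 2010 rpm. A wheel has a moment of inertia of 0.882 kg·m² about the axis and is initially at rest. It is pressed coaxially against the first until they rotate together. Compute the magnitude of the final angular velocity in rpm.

|ω_f| ≈ 1140 rpm

No external torque acts about the common axis, so total angular momentum is conserved.
Taking A's sense as positive: L = (1.160)(2010) = 2332 kg·m²·rpm.
Combined I = 1.160 + 0.8820 = 2.042 kg·m².
ω_f = L / I = 2332 / 2.042 = 1142 rpm.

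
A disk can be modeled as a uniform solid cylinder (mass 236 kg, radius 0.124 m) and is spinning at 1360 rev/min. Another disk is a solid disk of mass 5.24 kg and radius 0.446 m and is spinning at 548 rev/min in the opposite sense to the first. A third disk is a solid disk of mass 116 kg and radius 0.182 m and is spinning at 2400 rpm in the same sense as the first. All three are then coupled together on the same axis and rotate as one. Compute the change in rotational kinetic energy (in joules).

ΔKE ≈ -20500 J

The coupling torques are internal; angular momentum about the shared axis is conserved.
Moments of inertia: I_A = ½(236)(0.124)² = 1.814 kg·m²; I_B = ½(5.24)(0.446)² = 0.5212 kg·m²; I_C = ½(116)(0.182)² = 1.921 kg·m².
Taking A's sense as positive: L = (1.814)(1360) − (0.5212)(548) + (1.921)(2400) = 6793 kg·m²·rpm.
Combined I = 1.814 + 0.5212 + 1.921 = 4.257 kg·m².
ω_f = L / I = 6793 / 4.257 = 1596 rpm.
KE_i = ½ΣIω² = 79940 J; KE_f = ½(4.257)(167.1)² = 59440 J.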